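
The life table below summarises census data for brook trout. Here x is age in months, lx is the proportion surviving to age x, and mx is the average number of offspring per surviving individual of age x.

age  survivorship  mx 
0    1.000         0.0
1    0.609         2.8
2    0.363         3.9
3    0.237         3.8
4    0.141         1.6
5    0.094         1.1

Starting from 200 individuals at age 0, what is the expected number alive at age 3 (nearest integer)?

Expected survivors = N0 · l_3 = 200 × 0.237 = 47.4 → 47

47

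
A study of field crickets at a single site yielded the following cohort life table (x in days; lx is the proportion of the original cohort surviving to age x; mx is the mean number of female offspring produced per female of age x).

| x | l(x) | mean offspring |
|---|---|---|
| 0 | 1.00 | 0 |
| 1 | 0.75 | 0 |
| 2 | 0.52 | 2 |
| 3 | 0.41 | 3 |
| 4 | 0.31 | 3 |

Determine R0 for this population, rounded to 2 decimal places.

lx·mx by age: 0, 0, 1.04, 1.23, 0.93
R0 = Σ lx·mx = 3.2 → 3.20

3.20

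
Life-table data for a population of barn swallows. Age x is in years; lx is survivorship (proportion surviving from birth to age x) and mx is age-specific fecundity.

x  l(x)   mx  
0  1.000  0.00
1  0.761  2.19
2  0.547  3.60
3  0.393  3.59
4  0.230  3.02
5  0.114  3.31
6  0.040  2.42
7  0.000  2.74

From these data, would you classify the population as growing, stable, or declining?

R0 = Σ lx·mx = 0 + 1.66659 + 1.9692 + 1.41087 + 0.6946 + 0.37734 + 0.0968 + 0 = 6.2154
R0 > 1, so the population is growing.

growing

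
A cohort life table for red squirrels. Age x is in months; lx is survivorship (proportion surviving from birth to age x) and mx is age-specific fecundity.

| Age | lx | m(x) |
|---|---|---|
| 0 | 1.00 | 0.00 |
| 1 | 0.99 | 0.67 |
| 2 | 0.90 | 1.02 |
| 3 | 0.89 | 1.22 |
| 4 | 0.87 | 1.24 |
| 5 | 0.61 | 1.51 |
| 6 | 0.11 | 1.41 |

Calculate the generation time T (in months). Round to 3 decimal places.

3.237

lx·mx: 0, 0.6633, 0.918, 1.0858, 1.0788, 0.9211, 0.1551 → R0 = 4.8221
x·lx·mx: 0, 0.6633, 1.836, 3.2574, 4.3152, 4.6055, 0.9306 → Σ = 15.608
T = 15.608 / 4.8221 = 3.236764… → 3.237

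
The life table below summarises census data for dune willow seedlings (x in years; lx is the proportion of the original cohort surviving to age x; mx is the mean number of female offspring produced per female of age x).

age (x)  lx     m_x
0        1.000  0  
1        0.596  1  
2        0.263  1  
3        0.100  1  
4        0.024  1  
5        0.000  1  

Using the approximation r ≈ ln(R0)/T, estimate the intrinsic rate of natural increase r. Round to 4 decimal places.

-0.0111

R0 = Σ lx·mx = 0 + 0.596 + 0.263 + 0.1 + 0.024 + 0 = 0.983
Σ x·lx·mx = 1.518; T = 1.518/0.983 = 1.54425…
r ≈ ln(R0)/T = ln(0.983)/1.54425… = -0.011103… → -0.0111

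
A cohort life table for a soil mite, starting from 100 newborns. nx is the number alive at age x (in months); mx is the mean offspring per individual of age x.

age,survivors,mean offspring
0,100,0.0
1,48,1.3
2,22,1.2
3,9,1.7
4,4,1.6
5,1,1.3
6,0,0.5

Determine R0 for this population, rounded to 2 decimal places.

lx = nx/n0 = nx/100: 1, 0.48, 0.22, 0.09, 0.04, 0.01, 0
lx·mx by age: 0, 0.624, 0.264, 0.153, 0.064, 0.013, 0
R0 = Σ lx·mx = 1.118 → 1.12

1.12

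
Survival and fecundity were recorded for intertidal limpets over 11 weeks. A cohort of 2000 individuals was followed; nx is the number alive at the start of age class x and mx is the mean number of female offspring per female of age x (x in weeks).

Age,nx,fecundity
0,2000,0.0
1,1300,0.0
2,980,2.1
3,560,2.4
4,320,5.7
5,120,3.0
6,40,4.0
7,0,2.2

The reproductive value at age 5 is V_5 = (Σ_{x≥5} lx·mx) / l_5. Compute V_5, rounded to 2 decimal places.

lx = nx/n0 = nx/2000: 1, 0.65, 0.49, 0.28, 0.16, 0.06, 0.02, 0
lx·mx for x ≥ 5: 0.18, 0.08, 0 → sum = 0.26
V_5 = 0.26 / l_5 = 0.26 / 0.06 = 4.333333… → 4.33

4.33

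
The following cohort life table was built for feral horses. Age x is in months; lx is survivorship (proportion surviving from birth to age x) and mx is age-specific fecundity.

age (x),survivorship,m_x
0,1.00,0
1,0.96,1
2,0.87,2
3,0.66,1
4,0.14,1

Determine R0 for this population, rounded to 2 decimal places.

3.50

lx·mx by age: 0, 0.96, 1.74, 0.66, 0.14
R0 = Σ lx·mx = 3.5 → 3.50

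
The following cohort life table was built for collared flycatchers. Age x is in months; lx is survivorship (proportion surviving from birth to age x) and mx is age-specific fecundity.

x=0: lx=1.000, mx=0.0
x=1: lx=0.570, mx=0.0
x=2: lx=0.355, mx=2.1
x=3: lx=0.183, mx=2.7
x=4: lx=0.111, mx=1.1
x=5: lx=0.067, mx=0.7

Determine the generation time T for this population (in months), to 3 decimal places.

2.624

lx·mx: 0, 0, 0.7455, 0.4941, 0.1221, 0.0469 → R0 = 1.4086
x·lx·mx: 0, 0, 1.491, 1.4823, 0.4884, 0.2345 → Σ = 3.6962
T = 3.6962 / 1.4086 = 2.624024… → 2.624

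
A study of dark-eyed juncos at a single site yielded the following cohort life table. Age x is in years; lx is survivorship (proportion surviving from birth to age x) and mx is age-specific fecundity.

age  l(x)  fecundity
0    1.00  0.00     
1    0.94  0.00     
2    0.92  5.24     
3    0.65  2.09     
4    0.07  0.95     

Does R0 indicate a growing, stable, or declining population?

R0 = Σ lx·mx = 0 + 0 + 4.8208 + 1.3585 + 0.0665 = 6.2458
R0 > 1, so the population is growing.

growing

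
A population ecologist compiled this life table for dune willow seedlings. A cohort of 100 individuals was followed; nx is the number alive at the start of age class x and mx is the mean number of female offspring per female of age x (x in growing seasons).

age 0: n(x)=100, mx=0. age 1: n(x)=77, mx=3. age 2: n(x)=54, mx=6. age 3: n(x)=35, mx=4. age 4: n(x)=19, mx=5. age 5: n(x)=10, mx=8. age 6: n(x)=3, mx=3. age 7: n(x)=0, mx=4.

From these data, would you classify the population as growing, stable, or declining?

lx = nx/n0 = nx/100: 1, 0.77, 0.54, 0.35, 0.19, 0.1, 0.03, 0
R0 = Σ lx·mx = 0 + 2.31 + 3.24 + 1.4 + 0.95 + 0.8 + 0.09 + 0 = 8.79
R0 > 1, so the population is growing.

growing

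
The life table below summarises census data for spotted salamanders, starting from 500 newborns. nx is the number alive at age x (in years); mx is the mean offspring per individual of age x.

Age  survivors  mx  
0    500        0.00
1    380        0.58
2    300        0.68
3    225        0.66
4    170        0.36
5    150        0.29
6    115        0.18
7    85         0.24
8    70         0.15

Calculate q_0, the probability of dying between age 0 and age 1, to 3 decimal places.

0.240

lx = nx/n0 = nx/500: 1, 0.76, 0.6, 0.45, 0.34, 0.3, 0.23, 0.17, 0.14
q_0 = (l_0 − l_1) / l_0 = (1 − 0.76) / 1
     = 0.24 / 1 = 0.24 → 0.240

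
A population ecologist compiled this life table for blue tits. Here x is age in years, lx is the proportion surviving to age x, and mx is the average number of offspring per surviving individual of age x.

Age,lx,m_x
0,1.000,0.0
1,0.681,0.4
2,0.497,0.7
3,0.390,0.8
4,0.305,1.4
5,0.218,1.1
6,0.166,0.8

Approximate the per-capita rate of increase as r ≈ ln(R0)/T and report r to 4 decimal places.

0.1696

R0 = Σ lx·mx = 0 + 0.2724 + 0.3479 + 0.312 + 0.427 + 0.2398 + 0.1328 = 1.7319
Σ x·lx·mx = 5.608; T = 5.608/1.7319 = 3.23806…
r ≈ ln(R0)/T = ln(1.7319)/3.23806… = 0.169614… → 0.1696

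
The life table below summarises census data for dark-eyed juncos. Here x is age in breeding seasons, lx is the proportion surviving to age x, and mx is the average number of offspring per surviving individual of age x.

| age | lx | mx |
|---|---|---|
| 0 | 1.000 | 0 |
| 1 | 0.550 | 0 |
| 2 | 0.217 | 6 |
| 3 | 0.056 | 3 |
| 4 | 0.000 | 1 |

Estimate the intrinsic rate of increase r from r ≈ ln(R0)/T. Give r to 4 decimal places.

R0 = Σ lx·mx = 0 + 0 + 1.302 + 0.168 + 0 = 1.47
Σ x·lx·mx = 3.108; T = 3.108/1.47 = 2.11429…
r ≈ ln(R0)/T = ln(1.47)/2.11429… = 0.182219… → 0.1822

0.1822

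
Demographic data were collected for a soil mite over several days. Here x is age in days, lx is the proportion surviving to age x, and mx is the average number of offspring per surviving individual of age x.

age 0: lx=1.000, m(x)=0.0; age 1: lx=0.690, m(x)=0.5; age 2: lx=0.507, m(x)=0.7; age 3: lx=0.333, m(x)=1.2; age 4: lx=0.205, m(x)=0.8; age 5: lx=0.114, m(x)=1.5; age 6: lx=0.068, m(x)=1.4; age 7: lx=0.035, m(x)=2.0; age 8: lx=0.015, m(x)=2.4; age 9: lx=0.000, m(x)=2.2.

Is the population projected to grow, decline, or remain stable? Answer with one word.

growing

R0 = Σ lx·mx = 0 + 0.345 + 0.3549 + 0.3996 + 0.164 + 0.171 + 0.0952 + 0.07 + 0.036 + 0 = 1.6357
R0 > 1, so the population is growing.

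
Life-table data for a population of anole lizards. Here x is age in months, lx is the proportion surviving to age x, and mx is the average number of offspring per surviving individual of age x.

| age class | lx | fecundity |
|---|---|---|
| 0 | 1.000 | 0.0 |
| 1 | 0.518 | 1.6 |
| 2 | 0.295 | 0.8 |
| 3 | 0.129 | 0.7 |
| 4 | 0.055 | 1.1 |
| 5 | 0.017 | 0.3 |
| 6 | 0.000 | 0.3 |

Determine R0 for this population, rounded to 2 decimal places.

1.22

lx·mx by age: 0, 0.8288, 0.236, 0.0903, 0.0605, 0.0051, 0
R0 = Σ lx·mx = 1.2207 → 1.22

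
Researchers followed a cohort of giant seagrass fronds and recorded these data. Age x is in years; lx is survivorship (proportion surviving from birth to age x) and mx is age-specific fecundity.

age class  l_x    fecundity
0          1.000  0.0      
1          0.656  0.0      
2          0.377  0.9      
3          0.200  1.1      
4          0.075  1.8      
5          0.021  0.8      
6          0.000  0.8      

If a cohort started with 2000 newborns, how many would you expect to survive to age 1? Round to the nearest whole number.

Expected survivors = N0 · l_1 = 2000 × 0.656 = 1312 → 1312

1312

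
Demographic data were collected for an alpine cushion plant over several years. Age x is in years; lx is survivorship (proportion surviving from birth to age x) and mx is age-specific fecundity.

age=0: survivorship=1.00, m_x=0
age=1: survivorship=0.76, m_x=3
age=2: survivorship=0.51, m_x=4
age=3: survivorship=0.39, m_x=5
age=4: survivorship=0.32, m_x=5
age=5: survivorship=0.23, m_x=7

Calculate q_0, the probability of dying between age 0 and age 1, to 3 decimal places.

0.240

q_0 = (l_0 − l_1) / l_0 = (1 − 0.76) / 1
     = 0.24 / 1 = 0.24 → 0.240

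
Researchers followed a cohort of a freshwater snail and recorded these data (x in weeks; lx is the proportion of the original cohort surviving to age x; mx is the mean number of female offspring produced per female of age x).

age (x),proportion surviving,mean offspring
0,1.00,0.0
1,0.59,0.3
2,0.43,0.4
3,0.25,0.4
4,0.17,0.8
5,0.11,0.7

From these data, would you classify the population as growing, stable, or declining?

declining

R0 = Σ lx·mx = 0 + 0.177 + 0.172 + 0.1 + 0.136 + 0.077 = 0.662
R0 < 1, so the population is declining.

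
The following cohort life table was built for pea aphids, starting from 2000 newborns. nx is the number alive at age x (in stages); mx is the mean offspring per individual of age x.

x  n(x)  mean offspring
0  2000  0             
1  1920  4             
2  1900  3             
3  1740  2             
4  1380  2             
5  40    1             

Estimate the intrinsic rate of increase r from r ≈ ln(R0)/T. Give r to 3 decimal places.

lx = nx/n0 = nx/2000: 1, 0.96, 0.95, 0.87, 0.69, 0.02
R0 = Σ lx·mx = 0 + 3.84 + 2.85 + 1.74 + 1.38 + 0.02 = 9.83
Σ x·lx·mx = 20.38; T = 20.38/9.83 = 2.07325…
r ≈ ln(R0)/T = ln(9.83)/2.07325… = 1.10235… → 1.102

1.102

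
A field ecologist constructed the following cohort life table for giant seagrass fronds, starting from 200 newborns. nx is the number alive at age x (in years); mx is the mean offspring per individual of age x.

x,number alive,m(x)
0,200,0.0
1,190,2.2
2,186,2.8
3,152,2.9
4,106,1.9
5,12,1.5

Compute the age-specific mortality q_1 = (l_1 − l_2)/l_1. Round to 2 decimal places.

lx = nx/n0 = nx/200: 1, 0.95, 0.93, 0.76, 0.53, 0.06
q_1 = (l_1 − l_2) / l_1 = (0.95 − 0.93) / 0.95
     = 0.02 / 0.95 = 0.021053… → 0.02

0.02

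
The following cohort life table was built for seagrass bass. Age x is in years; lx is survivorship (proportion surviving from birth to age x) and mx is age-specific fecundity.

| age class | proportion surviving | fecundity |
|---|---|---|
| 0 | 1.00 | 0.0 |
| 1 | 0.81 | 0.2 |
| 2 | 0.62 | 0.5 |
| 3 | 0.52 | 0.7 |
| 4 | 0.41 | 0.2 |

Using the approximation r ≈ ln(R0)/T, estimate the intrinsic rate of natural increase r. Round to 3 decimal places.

R0 = Σ lx·mx = 0 + 0.162 + 0.31 + 0.364 + 0.082 = 0.918
Σ x·lx·mx = 2.202; T = 2.202/0.918 = 2.39869…
r ≈ ln(R0)/T = ln(0.918)/2.39869… = -0.03567… → -0.036

-0.036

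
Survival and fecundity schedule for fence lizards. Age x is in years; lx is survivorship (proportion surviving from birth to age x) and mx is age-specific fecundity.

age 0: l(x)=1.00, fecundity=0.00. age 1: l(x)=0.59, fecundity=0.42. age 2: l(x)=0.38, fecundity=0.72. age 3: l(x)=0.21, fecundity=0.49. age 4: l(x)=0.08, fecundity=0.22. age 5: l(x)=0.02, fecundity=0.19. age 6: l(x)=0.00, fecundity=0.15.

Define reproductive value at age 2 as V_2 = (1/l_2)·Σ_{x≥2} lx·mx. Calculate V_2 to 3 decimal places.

1.047

lx·mx for x ≥ 2: 0.2736, 0.1029, 0.0176, 0.0038, 0 → sum = 0.3979
V_2 = 0.3979 / l_2 = 0.3979 / 0.38 = 1.047105… → 1.047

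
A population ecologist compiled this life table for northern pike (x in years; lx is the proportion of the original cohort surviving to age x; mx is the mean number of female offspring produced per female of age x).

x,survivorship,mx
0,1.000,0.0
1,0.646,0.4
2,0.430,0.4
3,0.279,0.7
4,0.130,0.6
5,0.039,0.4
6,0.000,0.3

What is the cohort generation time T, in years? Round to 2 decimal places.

2.19

lx·mx: 0, 0.2584, 0.172, 0.1953, 0.078, 0.0156, 0 → R0 = 0.7193
x·lx·mx: 0, 0.2584, 0.344, 0.5859, 0.312, 0.078, 0 → Σ = 1.5783
T = 1.5783 / 0.7193 = 2.194217… → 2.19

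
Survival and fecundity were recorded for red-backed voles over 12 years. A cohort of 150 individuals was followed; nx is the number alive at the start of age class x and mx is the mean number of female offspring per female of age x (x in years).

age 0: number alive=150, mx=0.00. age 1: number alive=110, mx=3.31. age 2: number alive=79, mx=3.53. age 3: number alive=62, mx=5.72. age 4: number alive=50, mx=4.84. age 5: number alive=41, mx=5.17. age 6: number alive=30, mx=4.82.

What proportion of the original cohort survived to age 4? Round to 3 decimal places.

0.333

l_4 = n_4/n_0 = 50/150 = 0.333333… → 0.333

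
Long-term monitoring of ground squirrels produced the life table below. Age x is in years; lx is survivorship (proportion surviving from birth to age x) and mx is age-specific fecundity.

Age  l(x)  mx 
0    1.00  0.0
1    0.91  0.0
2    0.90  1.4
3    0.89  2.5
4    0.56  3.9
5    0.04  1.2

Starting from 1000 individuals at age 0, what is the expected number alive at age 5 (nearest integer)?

Expected survivors = N0 · l_5 = 1000 × 0.04 = 40 → 40

40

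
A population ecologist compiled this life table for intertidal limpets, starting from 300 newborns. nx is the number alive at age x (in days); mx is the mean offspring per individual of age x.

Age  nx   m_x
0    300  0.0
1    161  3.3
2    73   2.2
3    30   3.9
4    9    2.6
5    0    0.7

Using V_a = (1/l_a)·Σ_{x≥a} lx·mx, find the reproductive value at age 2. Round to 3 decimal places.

4.123

lx = nx/n0 = nx/300: 1, 0.53667…, 0.24333…, 0.1, 0.03, 0
lx·mx for x ≥ 2: 0.535333…, 0.39, 0.078, 0 → sum = 1.003333…
V_2 = 1.003333… / l_2 = 1.003333… / 0.243333… = 4.123288… → 4.123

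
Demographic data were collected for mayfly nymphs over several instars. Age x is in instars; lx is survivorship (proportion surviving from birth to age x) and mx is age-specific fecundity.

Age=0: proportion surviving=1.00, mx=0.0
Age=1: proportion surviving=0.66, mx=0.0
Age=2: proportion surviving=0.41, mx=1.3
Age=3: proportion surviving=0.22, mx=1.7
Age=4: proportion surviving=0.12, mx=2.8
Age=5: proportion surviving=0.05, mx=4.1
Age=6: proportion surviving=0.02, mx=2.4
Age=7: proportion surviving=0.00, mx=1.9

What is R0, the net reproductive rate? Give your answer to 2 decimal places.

lx·mx by age: 0, 0, 0.533, 0.374, 0.336, 0.205, 0.048, 0
R0 = Σ lx·mx = 1.496 → 1.50

1.50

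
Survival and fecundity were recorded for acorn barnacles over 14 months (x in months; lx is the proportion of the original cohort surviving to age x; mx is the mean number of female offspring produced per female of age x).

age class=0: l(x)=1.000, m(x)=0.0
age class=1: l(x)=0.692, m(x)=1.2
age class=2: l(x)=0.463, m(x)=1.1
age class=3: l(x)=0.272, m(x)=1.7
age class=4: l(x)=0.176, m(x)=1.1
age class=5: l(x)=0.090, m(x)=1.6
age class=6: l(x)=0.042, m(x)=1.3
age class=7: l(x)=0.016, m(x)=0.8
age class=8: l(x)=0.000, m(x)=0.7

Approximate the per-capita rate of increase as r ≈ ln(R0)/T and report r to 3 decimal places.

R0 = Σ lx·mx = 0 + 0.8304 + 0.5093 + 0.4624 + 0.1936 + 0.144 + 0.0546 + 0.0128 + 0 = 2.2071
Σ x·lx·mx = 5.1478; T = 5.1478/2.2071 = 2.33238…
r ≈ ln(R0)/T = ln(2.2071)/2.33238… = 0.33943… → 0.339

0.339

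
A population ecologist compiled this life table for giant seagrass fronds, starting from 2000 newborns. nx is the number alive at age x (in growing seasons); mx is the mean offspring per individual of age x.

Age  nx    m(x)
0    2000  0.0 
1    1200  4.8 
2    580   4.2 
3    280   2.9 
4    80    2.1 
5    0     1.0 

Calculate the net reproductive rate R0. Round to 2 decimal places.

lx = nx/n0 = nx/2000: 1, 0.6, 0.29, 0.14, 0.04, 0
lx·mx by age: 0, 2.88, 1.218, 0.406, 0.084, 0
R0 = Σ lx·mx = 4.588 → 4.59

4.59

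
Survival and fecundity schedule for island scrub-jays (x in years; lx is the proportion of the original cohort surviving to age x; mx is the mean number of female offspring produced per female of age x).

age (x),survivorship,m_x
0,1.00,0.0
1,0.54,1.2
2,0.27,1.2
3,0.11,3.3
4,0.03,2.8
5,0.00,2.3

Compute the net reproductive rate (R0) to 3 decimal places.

1.419

lx·mx by age: 0, 0.648, 0.324, 0.363, 0.084, 0
R0 = Σ lx·mx = 1.419 → 1.419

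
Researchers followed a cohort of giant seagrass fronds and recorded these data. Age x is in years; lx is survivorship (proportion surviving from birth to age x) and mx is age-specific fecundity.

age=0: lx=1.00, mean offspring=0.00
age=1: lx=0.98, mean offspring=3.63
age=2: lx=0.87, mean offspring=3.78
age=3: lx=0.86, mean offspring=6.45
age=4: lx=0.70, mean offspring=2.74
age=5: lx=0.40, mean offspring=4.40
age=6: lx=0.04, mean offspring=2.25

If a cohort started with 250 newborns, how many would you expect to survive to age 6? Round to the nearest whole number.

Expected survivors = N0 · l_6 = 250 × 0.04 = 10 → 10

10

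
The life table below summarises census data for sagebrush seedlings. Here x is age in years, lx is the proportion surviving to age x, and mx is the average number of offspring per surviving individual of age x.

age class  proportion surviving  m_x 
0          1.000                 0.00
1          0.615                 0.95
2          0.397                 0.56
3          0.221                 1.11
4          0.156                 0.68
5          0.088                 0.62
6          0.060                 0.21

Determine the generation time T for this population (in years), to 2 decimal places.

lx·mx: 0, 0.58425, 0.22232, 0.24531, 0.10608, 0.05456, 0.0126 → R0 = 1.22512
x·lx·mx: 0, 0.58425, 0.44464, 0.73593, 0.42432, 0.2728, 0.0756 → Σ = 2.53754
T = 2.53754 / 1.22512 = 2.071258… → 2.07

2.07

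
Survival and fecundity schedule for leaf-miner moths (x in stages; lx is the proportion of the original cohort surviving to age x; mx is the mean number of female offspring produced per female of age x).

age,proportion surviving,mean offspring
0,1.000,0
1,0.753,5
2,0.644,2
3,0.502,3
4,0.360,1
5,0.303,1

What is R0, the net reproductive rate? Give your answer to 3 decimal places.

lx·mx by age: 0, 3.765, 1.288, 1.506, 0.36, 0.303
R0 = Σ lx·mx = 7.222 → 7.222

7.222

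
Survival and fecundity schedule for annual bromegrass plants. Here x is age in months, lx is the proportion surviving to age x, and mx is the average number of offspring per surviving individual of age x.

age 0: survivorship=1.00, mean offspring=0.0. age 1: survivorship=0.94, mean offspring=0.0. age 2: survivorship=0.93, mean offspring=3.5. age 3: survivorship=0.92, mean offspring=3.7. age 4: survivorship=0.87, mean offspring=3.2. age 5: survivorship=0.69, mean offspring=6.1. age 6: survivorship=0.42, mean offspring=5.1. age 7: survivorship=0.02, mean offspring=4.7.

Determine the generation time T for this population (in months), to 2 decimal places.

lx·mx: 0, 0, 3.255, 3.404, 2.784, 4.209, 2.142, 0.094 → R0 = 15.888
x·lx·mx: 0, 0, 6.51, 10.212, 11.136, 21.045, 12.852, 0.658 → Σ = 62.413
T = 62.413 / 15.888 = 3.928311… → 3.93

3.93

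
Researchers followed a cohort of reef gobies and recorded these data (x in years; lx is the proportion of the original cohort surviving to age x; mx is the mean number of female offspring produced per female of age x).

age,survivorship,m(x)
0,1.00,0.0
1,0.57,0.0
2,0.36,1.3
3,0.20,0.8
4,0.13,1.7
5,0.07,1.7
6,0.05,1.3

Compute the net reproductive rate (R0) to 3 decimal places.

1.033

lx·mx by age: 0, 0, 0.468, 0.16, 0.221, 0.119, 0.065
R0 = Σ lx·mx = 1.033 → 1.033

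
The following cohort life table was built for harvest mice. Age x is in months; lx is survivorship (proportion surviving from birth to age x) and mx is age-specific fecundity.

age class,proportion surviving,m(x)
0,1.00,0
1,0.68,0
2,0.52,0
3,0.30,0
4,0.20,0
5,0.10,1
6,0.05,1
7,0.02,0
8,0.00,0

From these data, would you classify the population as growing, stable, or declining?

declining

R0 = Σ lx·mx = 0 + 0 + 0 + 0 + 0 + 0.1 + 0.05 + 0 + 0 = 0.15
R0 < 1, so the population is declining.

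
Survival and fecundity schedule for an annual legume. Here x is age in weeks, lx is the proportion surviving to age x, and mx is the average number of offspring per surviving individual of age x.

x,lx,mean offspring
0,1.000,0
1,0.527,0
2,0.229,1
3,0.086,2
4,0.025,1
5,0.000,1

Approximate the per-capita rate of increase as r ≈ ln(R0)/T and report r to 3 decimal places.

-0.338

R0 = Σ lx·mx = 0 + 0 + 0.229 + 0.172 + 0.025 + 0 = 0.426
Σ x·lx·mx = 1.074; T = 1.074/0.426 = 2.52113…
r ≈ ln(R0)/T = ln(0.426)/2.52113… = -0.33847… → -0.338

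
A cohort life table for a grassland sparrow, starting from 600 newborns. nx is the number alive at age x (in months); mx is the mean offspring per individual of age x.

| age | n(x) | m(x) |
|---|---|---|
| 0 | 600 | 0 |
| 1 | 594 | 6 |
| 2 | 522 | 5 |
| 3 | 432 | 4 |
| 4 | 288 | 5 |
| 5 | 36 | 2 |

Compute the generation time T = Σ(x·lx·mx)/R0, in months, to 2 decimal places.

lx = nx/n0 = nx/600: 1, 0.99, 0.87, 0.72, 0.48, 0.06
lx·mx: 0, 5.94, 4.35, 2.88, 2.4, 0.12 → R0 = 15.69
x·lx·mx: 0, 5.94, 8.7, 8.64, 9.6, 0.6 → Σ = 33.48
T = 33.48 / 15.69 = 2.133843… → 2.13

2.13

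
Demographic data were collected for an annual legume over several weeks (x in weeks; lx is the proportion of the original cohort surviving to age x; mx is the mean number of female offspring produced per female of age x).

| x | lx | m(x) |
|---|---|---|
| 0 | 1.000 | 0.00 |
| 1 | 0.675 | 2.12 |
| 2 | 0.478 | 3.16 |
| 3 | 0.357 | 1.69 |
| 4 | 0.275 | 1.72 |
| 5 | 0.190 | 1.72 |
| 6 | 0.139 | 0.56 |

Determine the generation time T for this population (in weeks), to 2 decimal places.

lx·mx: 0, 1.431, 1.51048, 0.60333, 0.473, 0.3268, 0.07784 → R0 = 4.42245
x·lx·mx: 0, 1.431, 3.02096, 1.80999, 1.892, 1.634, 0.46704 → Σ = 10.25499
T = 10.25499 / 4.42245 = 2.318848… → 2.32

2.32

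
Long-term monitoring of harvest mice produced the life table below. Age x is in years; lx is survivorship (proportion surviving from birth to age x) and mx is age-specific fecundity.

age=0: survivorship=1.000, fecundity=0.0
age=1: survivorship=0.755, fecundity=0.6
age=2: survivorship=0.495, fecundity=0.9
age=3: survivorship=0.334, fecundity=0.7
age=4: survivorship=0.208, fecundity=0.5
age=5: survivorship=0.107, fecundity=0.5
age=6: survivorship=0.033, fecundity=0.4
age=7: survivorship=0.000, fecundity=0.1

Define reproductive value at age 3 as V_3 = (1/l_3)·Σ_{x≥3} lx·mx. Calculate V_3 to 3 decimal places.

lx·mx for x ≥ 3: 0.2338, 0.104, 0.0535, 0.0132, 0 → sum = 0.4045
V_3 = 0.4045 / l_3 = 0.4045 / 0.334 = 1.211078… → 1.211

1.211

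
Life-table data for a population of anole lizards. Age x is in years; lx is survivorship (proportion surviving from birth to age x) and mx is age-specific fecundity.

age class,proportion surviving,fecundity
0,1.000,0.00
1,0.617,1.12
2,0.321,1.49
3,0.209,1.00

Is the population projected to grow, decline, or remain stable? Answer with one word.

growing

R0 = Σ lx·mx = 0 + 0.69104 + 0.47829 + 0.209 = 1.37833
R0 > 1, so the population is growing.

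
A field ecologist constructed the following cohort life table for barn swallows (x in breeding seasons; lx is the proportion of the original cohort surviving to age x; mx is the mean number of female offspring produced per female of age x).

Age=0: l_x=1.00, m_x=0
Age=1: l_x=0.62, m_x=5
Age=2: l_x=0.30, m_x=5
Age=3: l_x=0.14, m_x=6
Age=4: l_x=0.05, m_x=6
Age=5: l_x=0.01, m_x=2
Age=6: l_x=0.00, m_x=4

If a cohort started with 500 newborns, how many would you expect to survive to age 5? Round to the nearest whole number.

Expected survivors = N0 · l_5 = 500 × 0.01 = 5 → 5

5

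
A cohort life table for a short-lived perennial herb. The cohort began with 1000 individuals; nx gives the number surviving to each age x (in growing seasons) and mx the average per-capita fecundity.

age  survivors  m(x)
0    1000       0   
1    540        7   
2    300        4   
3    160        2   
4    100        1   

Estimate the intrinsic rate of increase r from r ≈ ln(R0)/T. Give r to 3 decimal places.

1.208

lx = nx/n0 = nx/1000: 1, 0.54, 0.3, 0.16, 0.1
R0 = Σ lx·mx = 0 + 3.78 + 1.2 + 0.32 + 0.1 = 5.4
Σ x·lx·mx = 7.54; T = 7.54/5.4 = 1.3963…
r ≈ ln(R0)/T = ln(5.4)/1.3963… = 1.20777… → 1.208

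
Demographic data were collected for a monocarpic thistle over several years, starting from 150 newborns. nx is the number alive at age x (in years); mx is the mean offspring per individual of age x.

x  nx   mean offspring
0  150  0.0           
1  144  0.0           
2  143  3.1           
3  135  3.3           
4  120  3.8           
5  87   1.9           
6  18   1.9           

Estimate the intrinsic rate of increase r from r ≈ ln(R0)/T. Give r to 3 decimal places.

lx = nx/n0 = nx/150: 1, 0.96, 0.95333…, 0.9, 0.8, 0.58, 0.12
R0 = Σ lx·mx = 0 + 0 + 2.95533… + 2.97 + 3.04 + 1.102 + 0.228 = 10.295333…
Σ x·lx·mx = 33.858667…; T = 33.858667…/10.295333… = 3.28874…
r ≈ ln(R0)/T = ln(10.295333…)/3.28874… = 0.70899… → 0.709

0.709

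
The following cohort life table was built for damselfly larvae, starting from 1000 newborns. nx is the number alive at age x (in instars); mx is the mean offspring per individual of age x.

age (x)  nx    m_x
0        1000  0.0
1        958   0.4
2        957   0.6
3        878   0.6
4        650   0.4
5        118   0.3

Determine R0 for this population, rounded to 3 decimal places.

1.780

lx = nx/n0 = nx/1000: 1, 0.958, 0.957, 0.878, 0.65, 0.118
lx·mx by age: 0, 0.3832, 0.5742, 0.5268, 0.26, 0.0354
R0 = Σ lx·mx = 1.7796 → 1.780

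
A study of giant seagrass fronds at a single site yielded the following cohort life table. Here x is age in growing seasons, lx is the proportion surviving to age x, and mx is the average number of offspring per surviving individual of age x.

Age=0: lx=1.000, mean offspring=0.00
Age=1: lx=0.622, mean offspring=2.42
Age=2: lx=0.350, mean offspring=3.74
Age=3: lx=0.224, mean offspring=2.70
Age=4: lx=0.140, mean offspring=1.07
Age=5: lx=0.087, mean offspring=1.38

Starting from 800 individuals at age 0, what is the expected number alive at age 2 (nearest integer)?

280

Expected survivors = N0 · l_2 = 800 × 0.350 = 280 → 280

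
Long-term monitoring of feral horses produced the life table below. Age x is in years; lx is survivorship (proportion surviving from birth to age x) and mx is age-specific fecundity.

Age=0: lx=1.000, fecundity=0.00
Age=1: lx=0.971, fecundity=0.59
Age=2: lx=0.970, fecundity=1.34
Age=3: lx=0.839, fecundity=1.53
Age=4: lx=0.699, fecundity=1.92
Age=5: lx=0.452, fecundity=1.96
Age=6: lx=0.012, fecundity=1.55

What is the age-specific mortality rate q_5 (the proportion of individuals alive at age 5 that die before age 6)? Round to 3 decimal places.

0.973

q_5 = (l_5 − l_6) / l_5 = (0.452 − 0.012) / 0.452
     = 0.44 / 0.452 = 0.973451… → 0.973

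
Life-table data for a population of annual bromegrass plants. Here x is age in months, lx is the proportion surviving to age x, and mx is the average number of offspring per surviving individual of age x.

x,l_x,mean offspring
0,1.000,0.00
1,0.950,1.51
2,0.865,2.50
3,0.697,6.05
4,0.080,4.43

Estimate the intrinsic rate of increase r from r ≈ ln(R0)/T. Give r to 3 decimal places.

0.865

R0 = Σ lx·mx = 0 + 1.4345 + 2.1625 + 4.21685 + 0.3544 = 8.16825
Σ x·lx·mx = 19.82765; T = 19.82765/8.16825 = 2.4274…
r ≈ ln(R0)/T = ln(8.16825)/2.4274… = 0.86523… → 0.865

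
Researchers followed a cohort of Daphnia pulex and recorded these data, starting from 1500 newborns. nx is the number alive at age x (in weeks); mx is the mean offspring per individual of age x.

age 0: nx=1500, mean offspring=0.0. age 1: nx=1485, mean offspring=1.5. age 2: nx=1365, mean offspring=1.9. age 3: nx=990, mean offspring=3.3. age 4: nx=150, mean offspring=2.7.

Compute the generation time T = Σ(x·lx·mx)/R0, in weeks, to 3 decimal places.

lx = nx/n0 = nx/1500: 1, 0.99, 0.91, 0.66, 0.1
lx·mx: 0, 1.485, 1.729, 2.178, 0.27 → R0 = 5.662
x·lx·mx: 0, 1.485, 3.458, 6.534, 1.08 → Σ = 12.557
T = 12.557 / 5.662 = 2.217768… → 2.218

2.218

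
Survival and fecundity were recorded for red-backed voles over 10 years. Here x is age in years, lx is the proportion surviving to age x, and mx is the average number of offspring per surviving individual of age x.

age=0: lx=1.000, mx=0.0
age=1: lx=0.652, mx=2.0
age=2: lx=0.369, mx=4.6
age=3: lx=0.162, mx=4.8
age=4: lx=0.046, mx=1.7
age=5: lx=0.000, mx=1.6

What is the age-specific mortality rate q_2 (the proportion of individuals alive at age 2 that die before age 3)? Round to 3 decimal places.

q_2 = (l_2 − l_3) / l_2 = (0.369 − 0.162) / 0.369
     = 0.207 / 0.369 = 0.560976… → 0.561

0.561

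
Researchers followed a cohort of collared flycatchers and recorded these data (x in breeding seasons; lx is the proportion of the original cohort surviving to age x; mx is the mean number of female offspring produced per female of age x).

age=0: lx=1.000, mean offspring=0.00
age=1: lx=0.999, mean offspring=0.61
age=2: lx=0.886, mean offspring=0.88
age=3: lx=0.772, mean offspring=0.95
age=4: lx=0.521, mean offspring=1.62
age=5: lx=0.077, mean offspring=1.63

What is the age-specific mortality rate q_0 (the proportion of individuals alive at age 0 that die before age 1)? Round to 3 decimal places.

0.001

q_0 = (l_0 − l_1) / l_0 = (1 − 0.999) / 1
     = 0.001 / 1 = 0.001 → 0.001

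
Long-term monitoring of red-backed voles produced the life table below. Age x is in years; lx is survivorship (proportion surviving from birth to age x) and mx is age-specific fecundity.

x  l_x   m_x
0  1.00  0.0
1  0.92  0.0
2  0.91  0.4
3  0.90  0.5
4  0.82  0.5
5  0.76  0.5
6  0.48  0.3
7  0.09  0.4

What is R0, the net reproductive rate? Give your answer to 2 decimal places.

1.78

lx·mx by age: 0, 0, 0.364, 0.45, 0.41, 0.38, 0.144, 0.036
R0 = Σ lx·mx = 1.784 → 1.78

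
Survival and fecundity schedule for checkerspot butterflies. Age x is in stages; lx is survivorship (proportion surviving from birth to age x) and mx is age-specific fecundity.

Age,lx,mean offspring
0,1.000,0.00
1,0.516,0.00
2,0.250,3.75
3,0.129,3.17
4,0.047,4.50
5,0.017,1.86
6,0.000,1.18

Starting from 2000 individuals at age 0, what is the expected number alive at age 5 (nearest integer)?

Expected survivors = N0 · l_5 = 2000 × 0.017 = 34 → 34

34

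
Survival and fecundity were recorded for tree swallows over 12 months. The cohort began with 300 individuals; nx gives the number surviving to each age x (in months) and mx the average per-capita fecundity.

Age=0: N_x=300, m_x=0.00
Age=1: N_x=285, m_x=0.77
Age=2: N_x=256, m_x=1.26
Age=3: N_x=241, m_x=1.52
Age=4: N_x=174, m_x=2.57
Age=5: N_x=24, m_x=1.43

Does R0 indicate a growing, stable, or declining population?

growing

lx = nx/n0 = nx/300: 1, 0.95, 0.85333…, 0.80333…, 0.58, 0.08
R0 = Σ lx·mx = 0 + 0.7315 + 1.0752… + 1.221067… + 1.4906 + 0.1144 = 4.632767…
R0 > 1, so the population is growing.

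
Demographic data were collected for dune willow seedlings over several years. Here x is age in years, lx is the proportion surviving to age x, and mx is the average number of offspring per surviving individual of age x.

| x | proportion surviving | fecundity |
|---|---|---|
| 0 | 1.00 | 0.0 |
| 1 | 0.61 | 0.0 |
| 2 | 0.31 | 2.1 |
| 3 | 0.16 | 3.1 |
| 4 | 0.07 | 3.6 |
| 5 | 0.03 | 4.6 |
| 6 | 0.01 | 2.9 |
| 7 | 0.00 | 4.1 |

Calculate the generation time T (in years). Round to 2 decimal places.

lx·mx: 0, 0, 0.651, 0.496, 0.252, 0.138, 0.029, 0 → R0 = 1.566
x·lx·mx: 0, 0, 1.302, 1.488, 1.008, 0.69, 0.174, 0 → Σ = 4.662
T = 4.662 / 1.566 = 2.977011… → 2.98

2.98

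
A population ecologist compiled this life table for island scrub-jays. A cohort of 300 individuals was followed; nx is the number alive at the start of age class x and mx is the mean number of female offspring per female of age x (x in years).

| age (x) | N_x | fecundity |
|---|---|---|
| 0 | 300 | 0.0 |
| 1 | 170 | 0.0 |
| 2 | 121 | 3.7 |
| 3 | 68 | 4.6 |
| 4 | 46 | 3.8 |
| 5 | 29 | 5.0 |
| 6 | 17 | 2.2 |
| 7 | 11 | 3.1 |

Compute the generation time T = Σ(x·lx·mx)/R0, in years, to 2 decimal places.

lx = nx/n0 = nx/300: 1, 0.56667…, 0.40333…, 0.22667…, 0.15333…, 0.09667…, 0.05667…, 0.03667…
lx·mx: 0, 0, 1.492333…, 1.042667…, 0.582667…, 0.483333…, 0.124667…, 0.113667… → R0 = 3.839333…
x·lx·mx: 0, 0, 2.984667…, 3.128…, 2.330667…, 2.416667…, 0.748…, 0.795667… → Σ = 12.403667…
T = 12.403667… / 3.839333… = 3.230682… → 3.23

3.23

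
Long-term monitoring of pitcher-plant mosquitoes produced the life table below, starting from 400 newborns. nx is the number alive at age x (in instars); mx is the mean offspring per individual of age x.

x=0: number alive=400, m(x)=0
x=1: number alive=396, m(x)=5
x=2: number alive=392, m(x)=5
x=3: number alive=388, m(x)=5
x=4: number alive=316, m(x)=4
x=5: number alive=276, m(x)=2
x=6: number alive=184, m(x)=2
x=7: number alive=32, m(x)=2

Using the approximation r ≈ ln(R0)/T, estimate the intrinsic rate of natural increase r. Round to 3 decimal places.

lx = nx/n0 = nx/400: 1, 0.99, 0.98, 0.97, 0.79, 0.69, 0.46, 0.08
R0 = Σ lx·mx = 0 + 4.95 + 4.9 + 4.85 + 3.16 + 1.38 + 0.92 + 0.16 = 20.32
Σ x·lx·mx = 55.48; T = 55.48/20.32 = 2.73031…
r ≈ ln(R0)/T = ln(20.32)/2.73031… = 1.10302… → 1.103

1.103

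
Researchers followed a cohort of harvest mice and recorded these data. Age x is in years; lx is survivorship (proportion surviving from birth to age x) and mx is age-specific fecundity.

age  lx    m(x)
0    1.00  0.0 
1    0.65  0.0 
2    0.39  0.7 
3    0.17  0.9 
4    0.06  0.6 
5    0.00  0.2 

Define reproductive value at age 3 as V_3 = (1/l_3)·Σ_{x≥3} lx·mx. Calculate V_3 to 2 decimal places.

1.11

lx·mx for x ≥ 3: 0.153, 0.036, 0 → sum = 0.189
V_3 = 0.189 / l_3 = 0.189 / 0.17 = 1.111765… → 1.11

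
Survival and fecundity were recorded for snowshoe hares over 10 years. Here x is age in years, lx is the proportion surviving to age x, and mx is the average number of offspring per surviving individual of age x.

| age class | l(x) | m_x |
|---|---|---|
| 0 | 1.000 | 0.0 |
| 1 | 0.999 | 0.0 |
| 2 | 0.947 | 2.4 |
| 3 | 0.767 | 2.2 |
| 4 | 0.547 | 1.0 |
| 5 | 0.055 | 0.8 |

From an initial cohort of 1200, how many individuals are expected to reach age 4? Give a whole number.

Expected survivors = N0 · l_4 = 1200 × 0.547 = 656.4 → 656

656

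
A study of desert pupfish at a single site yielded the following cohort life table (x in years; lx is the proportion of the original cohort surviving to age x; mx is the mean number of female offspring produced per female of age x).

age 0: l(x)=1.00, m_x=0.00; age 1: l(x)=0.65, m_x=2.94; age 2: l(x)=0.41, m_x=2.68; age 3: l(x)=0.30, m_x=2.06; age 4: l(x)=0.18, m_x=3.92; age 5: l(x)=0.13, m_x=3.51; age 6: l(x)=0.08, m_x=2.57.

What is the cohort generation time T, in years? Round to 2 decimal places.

lx·mx: 0, 1.911, 1.0988, 0.618, 0.7056, 0.4563, 0.2056 → R0 = 4.9953
x·lx·mx: 0, 1.911, 2.1976, 1.854, 2.8224, 2.2815, 1.2336 → Σ = 12.3001
T = 12.3001 / 4.9953 = 2.462335… → 2.46

2.46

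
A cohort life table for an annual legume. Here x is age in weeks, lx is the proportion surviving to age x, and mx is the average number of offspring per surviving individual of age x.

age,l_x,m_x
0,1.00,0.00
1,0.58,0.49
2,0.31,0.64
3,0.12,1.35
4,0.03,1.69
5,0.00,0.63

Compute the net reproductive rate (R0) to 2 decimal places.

0.70

lx·mx by age: 0, 0.2842, 0.1984, 0.162, 0.0507, 0
R0 = Σ lx·mx = 0.6953 → 0.70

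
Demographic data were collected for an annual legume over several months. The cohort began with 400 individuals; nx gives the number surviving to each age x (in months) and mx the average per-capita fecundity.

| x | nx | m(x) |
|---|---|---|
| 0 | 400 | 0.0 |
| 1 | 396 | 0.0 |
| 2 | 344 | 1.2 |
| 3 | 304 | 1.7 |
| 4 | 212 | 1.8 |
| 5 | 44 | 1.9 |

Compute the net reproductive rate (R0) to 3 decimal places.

3.487

lx = nx/n0 = nx/400: 1, 0.99, 0.86, 0.76, 0.53, 0.11
lx·mx by age: 0, 0, 1.032, 1.292, 0.954, 0.209
R0 = Σ lx·mx = 3.487 → 3.487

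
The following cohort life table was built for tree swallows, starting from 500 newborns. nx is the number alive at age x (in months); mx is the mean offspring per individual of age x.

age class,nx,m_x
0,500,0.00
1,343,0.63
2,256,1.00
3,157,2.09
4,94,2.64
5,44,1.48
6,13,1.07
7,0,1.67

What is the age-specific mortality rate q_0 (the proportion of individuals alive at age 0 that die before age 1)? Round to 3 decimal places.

lx = nx/n0 = nx/500: 1, 0.686, 0.512, 0.314, 0.188, 0.088, 0.026, 0
q_0 = (l_0 − l_1) / l_0 = (1 − 0.686) / 1
     = 0.314 / 1 = 0.314 → 0.314

0.314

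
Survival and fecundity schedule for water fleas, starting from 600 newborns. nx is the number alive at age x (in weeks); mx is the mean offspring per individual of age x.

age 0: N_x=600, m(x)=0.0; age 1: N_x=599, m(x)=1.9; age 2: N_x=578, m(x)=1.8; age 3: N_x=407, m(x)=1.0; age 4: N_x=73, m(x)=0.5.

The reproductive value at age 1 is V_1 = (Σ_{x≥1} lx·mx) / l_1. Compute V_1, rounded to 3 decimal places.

4.377

lx = nx/n0 = nx/600: 1, 0.99833…, 0.96333…, 0.67833…, 0.12167…
lx·mx for x ≥ 1: 1.896833…, 1.734…, 0.678333…, 0.060833… → sum = 4.37…
V_1 = 4.37… / l_1 = 4.37… / 0.998333… = 4.377295… → 4.377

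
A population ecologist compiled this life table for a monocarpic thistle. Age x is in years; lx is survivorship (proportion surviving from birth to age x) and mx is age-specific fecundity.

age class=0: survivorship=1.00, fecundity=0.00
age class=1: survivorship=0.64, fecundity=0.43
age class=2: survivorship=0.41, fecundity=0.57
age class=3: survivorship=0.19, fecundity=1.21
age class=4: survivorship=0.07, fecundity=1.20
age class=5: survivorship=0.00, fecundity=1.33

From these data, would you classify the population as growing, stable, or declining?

declining

R0 = Σ lx·mx = 0 + 0.2752 + 0.2337 + 0.2299 + 0.084 + 0 = 0.8228
R0 < 1, so the population is declining.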